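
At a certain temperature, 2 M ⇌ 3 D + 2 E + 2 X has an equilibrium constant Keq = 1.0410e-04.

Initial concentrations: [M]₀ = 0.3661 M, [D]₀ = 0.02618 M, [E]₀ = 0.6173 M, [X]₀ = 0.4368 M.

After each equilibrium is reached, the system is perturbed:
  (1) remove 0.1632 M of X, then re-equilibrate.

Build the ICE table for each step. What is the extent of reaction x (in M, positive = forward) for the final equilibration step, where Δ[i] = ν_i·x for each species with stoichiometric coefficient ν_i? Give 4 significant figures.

Q₀ = 9.7335e-06 vs Keq = 1.0410e-04 ⇒ Q<K, forward
Step 1:
                   M          D          E          X
  init        0.3661    0.02618     0.6173     0.4368
  Δ         -0.01805    0.02707    0.01805    0.01805
  eq          0.3481    0.05325     0.6353     0.4548
  solve Keq expr → x = 0.009024; check Q = 1.0410e-04
Then remove 0.1632 M of X.
Step 2:
                   M          D          E          X
  init        0.3481    0.05325     0.6353     0.2916
  Δ        -0.009845    0.01477   0.009845   0.009845
  eq          0.3382    0.06802     0.6452     0.3015
  solve Keq expr → x = 0.004923; check Q = 1.0410e-04

x = 0.004923 M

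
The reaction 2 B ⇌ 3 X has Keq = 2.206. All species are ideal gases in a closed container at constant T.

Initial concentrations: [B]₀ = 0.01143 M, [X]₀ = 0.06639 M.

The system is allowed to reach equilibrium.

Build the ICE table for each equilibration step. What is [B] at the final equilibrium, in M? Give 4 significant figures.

Q₀ = 2.24 vs Keq = 2.206 ⇒ Q>K, reverse
Step 1:
                    B           X
  I           0.01143     0.06639
  C        6.2808e-05 -9.4212e-05
  E           0.01149      0.0663
  solve Keq expr → x = -3.1404e-05; check Q = 2.206

[B]_eq = 0.01149 M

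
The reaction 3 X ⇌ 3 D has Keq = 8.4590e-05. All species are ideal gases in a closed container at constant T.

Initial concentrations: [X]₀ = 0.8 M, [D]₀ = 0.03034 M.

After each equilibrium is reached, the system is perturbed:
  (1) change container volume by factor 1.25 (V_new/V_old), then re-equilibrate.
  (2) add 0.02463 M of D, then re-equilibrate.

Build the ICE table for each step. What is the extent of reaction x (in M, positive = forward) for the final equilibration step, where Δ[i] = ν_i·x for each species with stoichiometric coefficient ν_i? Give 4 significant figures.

x = -0.007865 M

Q₀ = 5.4548e-05 vs Keq = 8.4590e-05 ⇒ Q<K, forward
Step 1:
                   X          D
  Initial        0.8    0.03034
  Change   -0.004577   0.004577
  Equil       0.7954    0.03492
  solve Keq expr → x = 0.001526; check Q = 8.4590e-05
Then change container volume by factor 1.25 (V_new/V_old).
Step 2:
                   X          D
  Initial     0.6363    0.02793
  Change           0          0
  Equil       0.6363    0.02793
  solve Keq expr → x = 0; check Q = 8.4590e-05
Then add 0.02463 M of D.
Step 3:
                   X          D
  Initial     0.6363    0.05256
  Change     0.02359   -0.02359
  Equil       0.6599    0.02897
  solve Keq expr → x = -0.007865; check Q = 8.4590e-05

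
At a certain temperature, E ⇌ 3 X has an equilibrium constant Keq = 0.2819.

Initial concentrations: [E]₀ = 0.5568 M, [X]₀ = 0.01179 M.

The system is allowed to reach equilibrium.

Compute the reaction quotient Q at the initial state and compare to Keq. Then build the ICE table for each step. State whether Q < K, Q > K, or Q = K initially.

Q₀ = 2.9434e-06 vs Keq = 0.2819 ⇒ Q<K, forward
Step 1:
                   E          X
  I           0.5568    0.01179
  C          -0.1571     0.4712
  E           0.3997      0.483
  solve Keq expr → x = 0.1571; check Q = 0.2819

Q₀ = 2.9434e-06; Q < K (proceeds forward)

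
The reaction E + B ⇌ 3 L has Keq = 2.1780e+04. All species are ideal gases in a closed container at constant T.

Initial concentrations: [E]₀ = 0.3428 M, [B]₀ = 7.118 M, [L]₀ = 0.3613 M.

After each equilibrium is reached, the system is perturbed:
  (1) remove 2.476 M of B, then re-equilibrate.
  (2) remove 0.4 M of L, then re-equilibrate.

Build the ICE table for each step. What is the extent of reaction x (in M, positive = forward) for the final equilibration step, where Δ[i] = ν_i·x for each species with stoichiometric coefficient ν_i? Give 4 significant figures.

Q₀ = 0.01933 vs Keq = 2.1780e+04 ⇒ Q<K, forward
Step 1:
                   E          B          L
  Initial     0.3428      7.118     0.3613
  Change     -0.3428    -0.3428      1.028
  Equil   1.8186e-05      6.775       1.39
  solve Keq expr → x = 0.3428; check Q = 2.1780e+04
Then remove 2.476 M of B.
Step 2:
                   E          B          L
  Initial 1.8186e-05      4.299       1.39
  Change  1.0471e-05 1.0471e-05 -3.1414e-05
  Equil   2.8657e-05      4.299       1.39
  solve Keq expr → x = -1.0471e-05; check Q = 2.1780e+04
Then remove 0.4 M of L.
Step 3:
                   E          B          L
  Initial 2.8657e-05      4.299     0.9896
  Change  -1.8305e-05 -1.8305e-05 5.4916e-05
  Equil   1.0352e-05      4.299     0.9897
  solve Keq expr → x = 1.8305e-05; check Q = 2.1780e+04

x = 1.8305e-05 M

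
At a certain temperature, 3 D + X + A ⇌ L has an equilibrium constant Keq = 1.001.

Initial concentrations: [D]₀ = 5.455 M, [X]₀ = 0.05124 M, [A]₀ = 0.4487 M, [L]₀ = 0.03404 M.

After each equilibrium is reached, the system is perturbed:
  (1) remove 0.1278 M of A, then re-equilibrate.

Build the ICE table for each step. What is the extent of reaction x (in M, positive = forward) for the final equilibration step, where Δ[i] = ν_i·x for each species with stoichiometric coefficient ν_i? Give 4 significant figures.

x = -6.4032e-04 M

Q₀ = 0.009121 vs Keq = 1.001 ⇒ Q<K, forward
Step 1:
                  D         X         A         L
  I           5.455   0.05124    0.4487   0.03404
  C         -0.1495  -0.04983  -0.04983   0.04983
  E           5.305  0.001407    0.3989   0.08387
  solve Keq expr → x = 0.04983; check Q = 1.001
Then remove 0.1278 M of A.
Step 2:
                  D         X         A         L
  I           5.305  0.001407    0.2711   0.08387
  C        0.001921 6.4032e-04 6.4032e-04 -6.4032e-04
  E           5.307  0.002047    0.2717   0.08323
  solve Keq expr → x = -6.4032e-04; check Q = 1.001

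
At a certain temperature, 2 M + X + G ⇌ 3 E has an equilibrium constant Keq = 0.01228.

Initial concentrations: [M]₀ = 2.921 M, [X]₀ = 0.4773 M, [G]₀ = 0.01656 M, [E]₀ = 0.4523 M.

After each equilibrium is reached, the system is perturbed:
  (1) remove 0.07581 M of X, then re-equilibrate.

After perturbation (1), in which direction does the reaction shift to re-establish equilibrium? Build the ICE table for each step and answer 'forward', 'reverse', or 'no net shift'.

Q₀ = 1.372 vs Keq = 0.01228 ⇒ Q>K, reverse
Step 1:
                   M          X          G          E
  init         2.921     0.4773    0.01656     0.4523
  Δ           0.1746     0.0873     0.0873    -0.2619
  eq           3.096     0.5646     0.1039     0.1904
  solve Keq expr → x = -0.0873; check Q = 0.01228
Then remove 0.07581 M of X.
Step 2:
                   M          X          G          E
  init         3.096     0.4888     0.1039     0.1904
  Δ         0.004725   0.002363   0.002363  -0.007088
  eq             3.1     0.4912     0.1062     0.1833
  solve Keq expr → x = -0.002363; check Q = 0.01228

Direction: reverse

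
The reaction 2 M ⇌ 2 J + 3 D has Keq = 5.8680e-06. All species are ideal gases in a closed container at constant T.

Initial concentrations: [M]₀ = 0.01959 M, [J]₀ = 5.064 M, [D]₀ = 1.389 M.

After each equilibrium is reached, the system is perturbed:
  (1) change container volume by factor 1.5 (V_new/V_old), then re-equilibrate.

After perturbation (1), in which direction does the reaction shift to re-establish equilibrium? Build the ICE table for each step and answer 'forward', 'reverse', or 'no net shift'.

Direction: forward

Q₀ = 1.7907e+05 vs Keq = 5.8680e-06 ⇒ Q>K, reverse
Step 1:
                   M          J          D
  init       0.01959      5.064      1.389
  Δ           0.9215    -0.9215     -1.382
  eq          0.9411      4.142   0.006716
  solve Keq expr → x = -0.4608; check Q = 5.8680e-06
Then change container volume by factor 1.5 (V_new/V_old).
Step 2:
                   M          J          D
  init        0.6274      2.762   0.004477
  Δ        -0.001484   0.001484   0.002226
  eq          0.6259      2.763   0.006703
  solve Keq expr → x = 7.4185e-04; check Q = 5.8680e-06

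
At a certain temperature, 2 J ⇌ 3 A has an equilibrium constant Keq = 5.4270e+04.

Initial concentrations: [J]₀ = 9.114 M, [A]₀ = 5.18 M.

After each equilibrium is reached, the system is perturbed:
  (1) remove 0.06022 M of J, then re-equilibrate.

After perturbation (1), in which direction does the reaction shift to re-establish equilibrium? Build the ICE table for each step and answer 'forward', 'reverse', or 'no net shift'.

Direction: reverse

Q₀ = 1.673 vs Keq = 5.4270e+04 ⇒ Q<K, forward
Step 1:
                   J          A
  I            9.114       5.18
  C           -8.777      13.17
  E           0.3373      18.35
  solve Keq expr → x = 4.388; check Q = 5.4270e+04
Then remove 0.06022 M of J.
Step 2:
                   J          A
  I           0.2771      18.35
  C          0.05783   -0.08675
  E           0.3349      18.26
  solve Keq expr → x = -0.02892; check Q = 5.4270e+04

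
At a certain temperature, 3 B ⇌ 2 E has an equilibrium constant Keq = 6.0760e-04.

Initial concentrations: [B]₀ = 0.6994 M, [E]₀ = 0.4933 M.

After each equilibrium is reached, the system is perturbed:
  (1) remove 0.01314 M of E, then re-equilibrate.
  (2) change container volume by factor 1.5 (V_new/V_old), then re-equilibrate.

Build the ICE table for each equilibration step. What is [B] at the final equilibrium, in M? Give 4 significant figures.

Q₀ = 0.7113 vs Keq = 6.0760e-04 ⇒ Q>K, reverse
Step 1:
                   B          E
  init        0.6994     0.4933
  Δ             0.68    -0.4534
  eq           1.379    0.03994
  solve Keq expr → x = -0.2267; check Q = 6.0760e-04
Then remove 0.01314 M of E.
Step 2:
                   B          E
  init         1.379     0.0268
  Δ         -0.01851    0.01234
  eq           1.361    0.03914
  solve Keq expr → x = 0.006169; check Q = 6.0760e-04
Then change container volume by factor 1.5 (V_new/V_old).
Step 3:
                   B          E
  init        0.9073    0.02609
  Δ          0.00682  -0.004547
  eq          0.9141    0.02154
  solve Keq expr → x = -0.002273; check Q = 6.0760e-04

[B]_eq = 0.9141 M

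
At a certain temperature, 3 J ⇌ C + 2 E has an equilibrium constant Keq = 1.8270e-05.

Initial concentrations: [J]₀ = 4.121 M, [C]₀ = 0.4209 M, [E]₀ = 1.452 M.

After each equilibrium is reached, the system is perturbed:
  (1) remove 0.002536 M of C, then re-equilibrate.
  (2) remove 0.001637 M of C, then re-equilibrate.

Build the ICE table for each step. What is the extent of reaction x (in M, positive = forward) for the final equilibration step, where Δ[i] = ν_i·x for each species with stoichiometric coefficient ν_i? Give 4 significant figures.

Q₀ = 0.01268 vs Keq = 1.8270e-05 ⇒ Q>K, reverse
Step 1:
                   J          C          E
  init         4.121     0.4209      1.452
  Δ            1.241    -0.4137    -0.8274
  eq           5.362   0.007219     0.6246
  solve Keq expr → x = -0.4137; check Q = 1.8270e-05
Then remove 0.002536 M of C.
Step 2:
                   J          C          E
  init         5.362   0.004683     0.6246
  Δ        -0.007194   0.002398   0.004796
  eq           5.355   0.007081     0.6294
  solve Keq expr → x = 0.002398; check Q = 1.8270e-05
Then remove 0.001637 M of C.
Step 3:
                   J          C          E
  init         5.355   0.005444     0.6294
  Δ        -0.004649    0.00155   0.003099
  eq            5.35   0.006993     0.6325
  solve Keq expr → x = 0.00155; check Q = 1.8270e-05

x = 0.00155 M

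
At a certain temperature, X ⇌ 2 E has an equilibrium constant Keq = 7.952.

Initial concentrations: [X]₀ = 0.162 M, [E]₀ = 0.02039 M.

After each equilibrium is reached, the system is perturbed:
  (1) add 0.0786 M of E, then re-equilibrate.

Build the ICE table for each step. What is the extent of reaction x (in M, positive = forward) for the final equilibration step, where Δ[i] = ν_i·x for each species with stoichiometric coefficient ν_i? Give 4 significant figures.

x = -0.005915 M

Q₀ = 0.002566 vs Keq = 7.952 ⇒ Q<K, forward
Step 1:
                   X          E
  init         0.162    0.02039
  Δ          -0.1492     0.2984
  eq         0.01278     0.3188
  solve Keq expr → x = 0.1492; check Q = 7.952
Then add 0.0786 M of E.
Step 2:
                   X          E
  init       0.01278     0.3974
  Δ         0.005915   -0.01183
  eq          0.0187     0.3856
  solve Keq expr → x = -0.005915; check Q = 7.952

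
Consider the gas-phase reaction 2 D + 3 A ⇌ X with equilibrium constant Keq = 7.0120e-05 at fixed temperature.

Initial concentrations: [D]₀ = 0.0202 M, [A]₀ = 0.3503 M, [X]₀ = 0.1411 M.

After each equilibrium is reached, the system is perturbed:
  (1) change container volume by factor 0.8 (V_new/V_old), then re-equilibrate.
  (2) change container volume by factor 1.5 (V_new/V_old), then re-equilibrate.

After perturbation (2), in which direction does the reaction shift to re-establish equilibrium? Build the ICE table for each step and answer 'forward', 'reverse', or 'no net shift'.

Direction: reverse

Q₀ = 8045 vs Keq = 7.0120e-05 ⇒ Q>K, reverse
Step 1:
                    D           A           X
  init         0.0202      0.3503      0.1411
  Δ            0.2822      0.4233     -0.1411
  eq           0.3024      0.7736  2.9684e-06
  solve Keq expr → x = -0.1411; check Q = 7.0120e-05
Then change container volume by factor 0.8 (V_new/V_old).
Step 2:
                    D           A           X
  init          0.378       0.967  3.7105e-06
  Δ       -1.0695e-05 -1.6042e-05  5.3474e-06
  eq            0.378       0.967  9.0579e-06
  solve Keq expr → x = 5.3474e-06; check Q = 7.0120e-05
Then change container volume by factor 1.5 (V_new/V_old).
Step 3:
                    D           A           X
  init          0.252      0.6446  6.0386e-06
  Δ        9.6912e-06  1.4537e-05 -4.8456e-06
  eq            0.252      0.6447  1.1930e-06
  solve Keq expr → x = -4.8456e-06; check Q = 7.0120e-05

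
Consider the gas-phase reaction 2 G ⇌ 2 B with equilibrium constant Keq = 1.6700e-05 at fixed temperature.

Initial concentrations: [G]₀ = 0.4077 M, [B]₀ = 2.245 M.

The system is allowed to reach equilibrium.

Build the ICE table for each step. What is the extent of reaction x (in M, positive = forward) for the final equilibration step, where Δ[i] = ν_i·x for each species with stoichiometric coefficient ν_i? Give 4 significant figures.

Q₀ = 30.32 vs Keq = 1.6700e-05 ⇒ Q>K, reverse
Step 1:
                    G           B
  I            0.4077       2.245
  C             2.234      -2.234
  E             2.642      0.0108
  solve Keq expr → x = -1.117; check Q = 1.6700e-05

x = -1.117 M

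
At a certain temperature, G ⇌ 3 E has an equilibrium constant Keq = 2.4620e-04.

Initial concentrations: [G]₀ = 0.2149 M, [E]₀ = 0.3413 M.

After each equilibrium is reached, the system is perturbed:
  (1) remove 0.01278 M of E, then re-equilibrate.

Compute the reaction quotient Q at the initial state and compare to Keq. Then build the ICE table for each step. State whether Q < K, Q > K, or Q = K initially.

Q₀ = 0.185; Q > K (proceeds reverse)

Q₀ = 0.185 vs Keq = 2.4620e-04 ⇒ Q>K, reverse
Step 1:
                  G         E
  init       0.2149    0.3413
  Δ         0.09956   -0.2987
  eq         0.3145   0.04262
  solve Keq expr → x = -0.09956; check Q = 2.4620e-04
Then remove 0.01278 M of E.
Step 2:
                  G         E
  init       0.3145   0.02984
  Δ       -0.004197   0.01259
  eq         0.3103   0.04243
  solve Keq expr → x = 0.004197; check Q = 2.4620e-04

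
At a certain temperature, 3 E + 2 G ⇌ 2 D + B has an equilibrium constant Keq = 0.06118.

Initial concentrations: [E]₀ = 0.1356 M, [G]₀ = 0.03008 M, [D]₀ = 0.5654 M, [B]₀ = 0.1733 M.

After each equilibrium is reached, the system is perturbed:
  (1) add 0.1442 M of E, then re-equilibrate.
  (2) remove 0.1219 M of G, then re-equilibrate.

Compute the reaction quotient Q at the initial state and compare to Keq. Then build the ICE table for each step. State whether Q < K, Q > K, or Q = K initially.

Q₀ = 2.4557e+04; Q > K (proceeds reverse)

Q₀ = 2.4557e+04 vs Keq = 0.06118 ⇒ Q>K, reverse
Step 1:
                    E           G           D           B
  init         0.1356     0.03008      0.5654      0.1733
  Δ             0.457      0.3046     -0.3046     -0.1523
  eq           0.5926      0.3347      0.2608     0.02098
  solve Keq expr → x = -0.1523; check Q = 0.06118
Then add 0.1442 M of E.
Step 2:
                    E           G           D           B
  init         0.7368      0.3347      0.2608     0.02098
  Δ          -0.02456    -0.01638     0.01638    0.008188
  eq           0.7122      0.3183      0.2771     0.02917
  solve Keq expr → x = 0.008188; check Q = 0.06118
Then remove 0.1219 M of G.
Step 3:
                    E           G           D           B
  init         0.7122      0.1964      0.2771     0.02917
  Δ           0.03236     0.02157    -0.02157    -0.01079
  eq           0.7446       0.218      0.2556     0.01838
  solve Keq expr → x = -0.01079; check Q = 0.06118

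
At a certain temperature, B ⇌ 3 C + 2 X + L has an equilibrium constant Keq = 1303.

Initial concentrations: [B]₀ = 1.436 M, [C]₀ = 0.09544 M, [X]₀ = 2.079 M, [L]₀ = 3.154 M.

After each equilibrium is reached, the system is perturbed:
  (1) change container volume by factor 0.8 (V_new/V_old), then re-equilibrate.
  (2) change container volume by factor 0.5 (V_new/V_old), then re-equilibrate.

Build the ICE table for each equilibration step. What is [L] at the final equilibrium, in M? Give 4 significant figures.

[L]_eq = 8.538 M

Q₀ = 0.008253 vs Keq = 1303 ⇒ Q<K, forward
Step 1:
                    B           C           X           L
  I             1.436     0.09544       2.079       3.154
  C           -0.7995       2.398       1.599      0.7995
  E            0.6365       2.494       3.678       3.953
  solve Keq expr → x = 0.7995; check Q = 1303
Then change container volume by factor 0.8 (V_new/V_old).
Step 2:
                    B           C           X           L
  I            0.7957       3.117       4.597       4.942
  C            0.2047      -0.614     -0.4093     -0.2047
  E                 1       2.503       4.188       4.737
  solve Keq expr → x = -0.2047; check Q = 1303
Then change container volume by factor 0.5 (V_new/V_old).
Step 3:
                    B           C           X           L
  I             2.001       5.007       8.376       9.474
  C            0.9366       -2.81      -1.873     -0.9366
  E             2.937       2.197       6.503       8.538
  solve Keq expr → x = -0.9366; check Q = 1303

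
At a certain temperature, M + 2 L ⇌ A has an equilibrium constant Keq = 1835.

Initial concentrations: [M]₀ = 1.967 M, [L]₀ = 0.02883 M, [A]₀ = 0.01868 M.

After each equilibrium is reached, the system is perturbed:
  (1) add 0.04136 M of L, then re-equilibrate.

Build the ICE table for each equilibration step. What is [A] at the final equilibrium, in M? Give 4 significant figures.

[A]_eq = 0.05186 M

Q₀ = 11.43 vs Keq = 1835 ⇒ Q<K, forward
Step 1:
                    M           L           A
  I             1.967     0.02883     0.01868
  C          -0.01293    -0.02586     0.01293
  E             1.954    0.002969     0.03161
  solve Keq expr → x = 0.01293; check Q = 1835
Then add 0.04136 M of L.
Step 2:
                    M           L           A
  I             1.954     0.04433     0.03161
  C          -0.02025    -0.04051     0.02025
  E             1.934    0.003823     0.05186
  solve Keq expr → x = 0.02025; check Q = 1835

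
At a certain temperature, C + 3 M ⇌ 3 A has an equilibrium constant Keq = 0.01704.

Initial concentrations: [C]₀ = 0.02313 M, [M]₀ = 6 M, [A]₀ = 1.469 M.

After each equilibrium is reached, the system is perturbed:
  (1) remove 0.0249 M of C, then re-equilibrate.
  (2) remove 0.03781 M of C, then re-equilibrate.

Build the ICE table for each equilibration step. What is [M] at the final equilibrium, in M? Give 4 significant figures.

[M]_eq = 6.57 M

Q₀ = 0.6345 vs Keq = 0.01704 ⇒ Q>K, reverse
Step 1:
                   C          M          A
  I          0.02313          6      1.469
  C           0.1682     0.5045    -0.5045
  E           0.1913      6.505     0.9645
  solve Keq expr → x = -0.1682; check Q = 0.01704
Then remove 0.0249 M of C.
Step 2:
                   C          M          A
  I           0.1664      6.505     0.9645
  C          0.00835    0.02505   -0.02505
  E           0.1748       6.53     0.9394
  solve Keq expr → x = -0.00835; check Q = 0.01704
Then remove 0.03781 M of C.
Step 3:
                   C          M          A
  I           0.1369       6.53     0.9394
  C          0.01345    0.04034   -0.04034
  E           0.1504       6.57     0.8991
  solve Keq expr → x = -0.01345; check Q = 0.01704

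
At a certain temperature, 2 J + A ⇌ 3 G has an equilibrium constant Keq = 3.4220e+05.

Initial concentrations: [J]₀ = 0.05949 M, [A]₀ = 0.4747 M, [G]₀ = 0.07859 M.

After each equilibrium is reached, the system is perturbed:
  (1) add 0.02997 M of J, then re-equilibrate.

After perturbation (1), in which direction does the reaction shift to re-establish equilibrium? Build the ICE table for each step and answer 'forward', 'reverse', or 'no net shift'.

Q₀ = 0.2889 vs Keq = 3.4220e+05 ⇒ Q<K, forward
Step 1:
                   J          A          G
  Initial    0.05949     0.4747    0.07859
  Change    -0.05931   -0.02966    0.08897
  Equil   1.7576e-04      0.445     0.1676
  solve Keq expr → x = 0.02966; check Q = 3.4220e+05
Then add 0.02997 M of J.
Step 2:
                   J          A          G
  Initial    0.03015      0.445     0.1676
  Change    -0.02989   -0.01495    0.04484
  Equil   2.5515e-04     0.4301     0.2124
  solve Keq expr → x = 0.01495; check Q = 3.4220e+05

Direction: forward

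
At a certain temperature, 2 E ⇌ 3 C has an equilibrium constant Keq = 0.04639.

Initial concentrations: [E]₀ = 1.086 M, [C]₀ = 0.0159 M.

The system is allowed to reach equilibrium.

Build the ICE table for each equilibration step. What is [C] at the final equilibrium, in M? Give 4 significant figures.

[C]_eq = 0.3292 M

Q₀ = 3.4083e-06 vs Keq = 0.04639 ⇒ Q<K, forward
Step 1:
                   E          C
  init         1.086     0.0159
  Δ          -0.2089     0.3133
  eq          0.8771     0.3292
  solve Keq expr → x = 0.1044; check Q = 0.04639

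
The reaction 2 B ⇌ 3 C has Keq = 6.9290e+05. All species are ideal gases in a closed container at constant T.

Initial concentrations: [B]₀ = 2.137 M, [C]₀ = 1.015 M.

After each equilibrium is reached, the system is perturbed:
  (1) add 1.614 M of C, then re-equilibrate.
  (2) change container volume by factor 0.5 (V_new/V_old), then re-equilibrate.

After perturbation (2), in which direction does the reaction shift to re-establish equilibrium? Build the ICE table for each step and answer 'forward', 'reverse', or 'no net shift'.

Q₀ = 0.229 vs Keq = 6.9290e+05 ⇒ Q<K, forward
Step 1:
                  B         C
  init        2.137     1.015
  Δ          -2.127      3.19
  eq        0.01036     4.205
  solve Keq expr → x = 1.063; check Q = 6.9290e+05
Then add 1.614 M of C.
Step 2:
                  B         C
  init      0.01036     5.819
  Δ        0.006462 -0.009693
  eq        0.01682     5.809
  solve Keq expr → x = -0.003231; check Q = 6.9290e+05
Then change container volume by factor 0.5 (V_new/V_old).
Step 3:
                  B         C
  init      0.03364     11.62
  Δ         0.01381  -0.02071
  eq        0.04745      11.6
  solve Keq expr → x = -0.006904; check Q = 6.9290e+05

Direction: reverse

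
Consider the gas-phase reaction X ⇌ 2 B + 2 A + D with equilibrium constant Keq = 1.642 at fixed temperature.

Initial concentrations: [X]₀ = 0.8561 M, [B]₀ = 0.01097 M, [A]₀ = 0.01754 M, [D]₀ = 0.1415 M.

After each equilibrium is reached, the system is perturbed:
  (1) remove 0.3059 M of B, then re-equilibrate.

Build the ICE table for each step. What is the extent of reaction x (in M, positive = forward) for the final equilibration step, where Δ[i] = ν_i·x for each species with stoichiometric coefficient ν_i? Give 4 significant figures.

x = 0.05403 M

Q₀ = 6.1193e-09 vs Keq = 1.642 ⇒ Q<K, forward
Step 1:
                    X           B           A           D
  init         0.8561     0.01097     0.01754      0.1415
  Δ           -0.4879      0.9758      0.9758      0.4879
  eq           0.3682      0.9867      0.9933      0.6294
  solve Keq expr → x = 0.4879; check Q = 1.642
Then remove 0.3059 M of B.
Step 2:
                    X           B           A           D
  init         0.3682      0.6808      0.9933      0.6294
  Δ          -0.05403      0.1081      0.1081     0.05403
  eq           0.3142      0.7889       1.101      0.6834
  solve Keq expr → x = 0.05403; check Q = 1.642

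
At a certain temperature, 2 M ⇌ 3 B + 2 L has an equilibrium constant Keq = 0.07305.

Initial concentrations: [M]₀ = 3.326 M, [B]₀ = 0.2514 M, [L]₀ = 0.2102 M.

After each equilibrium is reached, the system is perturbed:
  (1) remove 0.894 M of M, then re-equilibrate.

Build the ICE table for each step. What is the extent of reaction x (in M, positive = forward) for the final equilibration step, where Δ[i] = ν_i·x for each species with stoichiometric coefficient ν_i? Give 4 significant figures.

x = -0.04437 M

Q₀ = 6.3462e-05 vs Keq = 0.07305 ⇒ Q<K, forward
Step 1:
                  M         B         L
  I           3.326    0.2514    0.2102
  C         -0.5178    0.7767    0.5178
  E           2.808     1.028     0.728
  solve Keq expr → x = 0.2589; check Q = 0.07305
Then remove 0.894 M of M.
Step 2:
                  M         B         L
  I           1.914     1.028     0.728
  C         0.08873   -0.1331  -0.08873
  E           2.003     0.895    0.6393
  solve Keq expr → x = -0.04437; check Q = 0.07305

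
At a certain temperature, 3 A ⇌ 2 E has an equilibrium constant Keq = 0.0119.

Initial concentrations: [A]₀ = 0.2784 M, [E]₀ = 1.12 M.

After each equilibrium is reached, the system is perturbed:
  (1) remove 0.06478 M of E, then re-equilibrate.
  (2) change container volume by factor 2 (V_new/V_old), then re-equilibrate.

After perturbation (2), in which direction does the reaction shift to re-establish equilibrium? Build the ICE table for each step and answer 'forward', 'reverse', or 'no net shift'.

Q₀ = 58.13 vs Keq = 0.0119 ⇒ Q>K, reverse
Step 1:
                    A           E
  init         0.2784        1.12
  Δ             1.342     -0.8949
  eq            1.621      0.2251
  solve Keq expr → x = -0.4475; check Q = 0.0119
Then remove 0.06478 M of E.
Step 2:
                    A           E
  init          1.621      0.1603
  Δ          -0.07424     0.04949
  eq            1.547      0.2098
  solve Keq expr → x = 0.02475; check Q = 0.0119
Then change container volume by factor 2 (V_new/V_old).
Step 3:
                    A           E
  init         0.7733      0.1049
  Δ           0.03782    -0.02522
  eq           0.8111     0.07968
  solve Keq expr → x = -0.01261; check Q = 0.0119

Direction: reverse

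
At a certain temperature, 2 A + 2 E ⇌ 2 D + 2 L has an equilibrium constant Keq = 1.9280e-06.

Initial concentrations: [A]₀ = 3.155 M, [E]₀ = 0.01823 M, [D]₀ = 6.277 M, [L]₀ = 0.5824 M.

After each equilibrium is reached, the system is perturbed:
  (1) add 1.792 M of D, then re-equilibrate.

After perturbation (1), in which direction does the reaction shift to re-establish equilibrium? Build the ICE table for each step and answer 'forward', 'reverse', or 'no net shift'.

Q₀ = 4040 vs Keq = 1.9280e-06 ⇒ Q>K, reverse
Step 1:
                  A         E         D         L
  I           3.155   0.01823     6.277    0.5824
  C          0.5819    0.5819   -0.5819   -0.5819
  E           3.737    0.6001     5.695 5.4672e-04
  solve Keq expr → x = -0.2909; check Q = 1.9280e-06
Then add 1.792 M of D.
Step 2:
                  A         E         D         L
  I           3.737    0.6001     7.487 5.4672e-04
  C       1.3074e-04 1.3074e-04 -1.3074e-04 -1.3074e-04
  E           3.737    0.6002     7.487 4.1598e-04
  solve Keq expr → x = -6.5371e-05; check Q = 1.9280e-06

Direction: reverse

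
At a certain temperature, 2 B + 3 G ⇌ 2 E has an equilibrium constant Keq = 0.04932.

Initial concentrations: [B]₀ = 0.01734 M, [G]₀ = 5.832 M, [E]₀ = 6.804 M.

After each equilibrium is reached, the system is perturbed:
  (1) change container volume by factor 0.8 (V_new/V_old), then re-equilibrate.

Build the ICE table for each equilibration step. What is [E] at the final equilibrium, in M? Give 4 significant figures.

[E]_eq = 7.32 M

Q₀ = 776.2 vs Keq = 0.04932 ⇒ Q>K, reverse
Step 1:
                    B           G           E
  init        0.01734       5.832       6.804
  Δ             1.187        1.78      -1.187
  eq            1.204       7.612       5.617
  solve Keq expr → x = -0.5935; check Q = 0.04932
Then change container volume by factor 0.8 (V_new/V_old).
Step 2:
                    B           G           E
  init          1.505       9.515       7.021
  Δ           -0.2983     -0.4475      0.2983
  eq            1.207       9.068        7.32
  solve Keq expr → x = 0.1492; check Q = 0.04932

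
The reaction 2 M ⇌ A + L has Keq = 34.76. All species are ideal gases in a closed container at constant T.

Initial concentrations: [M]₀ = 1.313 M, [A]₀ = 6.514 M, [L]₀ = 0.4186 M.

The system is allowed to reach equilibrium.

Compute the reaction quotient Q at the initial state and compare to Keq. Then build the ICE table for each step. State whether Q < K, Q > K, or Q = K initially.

Q₀ = 1.582; Q < K (proceeds forward)

Q₀ = 1.582 vs Keq = 34.76 ⇒ Q<K, forward
Step 1:
                   M          A          L
  init         1.313      6.514     0.4186
  Δ          -0.8963     0.4482     0.4482
  eq          0.4167      6.962     0.8668
  solve Keq expr → x = 0.4482; check Q = 34.76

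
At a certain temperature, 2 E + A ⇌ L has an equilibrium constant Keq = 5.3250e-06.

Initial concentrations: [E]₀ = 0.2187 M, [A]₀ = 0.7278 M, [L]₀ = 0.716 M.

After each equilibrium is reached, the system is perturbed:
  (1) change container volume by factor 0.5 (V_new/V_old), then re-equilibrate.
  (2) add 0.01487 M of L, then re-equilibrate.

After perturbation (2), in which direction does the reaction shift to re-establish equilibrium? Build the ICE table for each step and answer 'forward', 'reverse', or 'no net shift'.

Q₀ = 20.57 vs Keq = 5.3250e-06 ⇒ Q>K, reverse
Step 1:
                  E         A         L
  init       0.2187    0.7278     0.716
  Δ           1.432     0.716    -0.716
  eq          1.651     1.444 2.0948e-05
  solve Keq expr → x = -0.716; check Q = 5.3250e-06
Then change container volume by factor 0.5 (V_new/V_old).
Step 2:
                  E         A         L
  init        3.301     2.888 4.1895e-05
  Δ       -2.5131e-04 -1.2565e-04 1.2565e-04
  eq          3.301     2.887 1.6755e-04
  solve Keq expr → x = 1.2565e-04; check Q = 5.3250e-06
Then add 0.01487 M of L.
Step 3:
                  E         A         L
  init        3.301     2.887   0.01504
  Δ         0.02973   0.01487  -0.01487
  eq          3.331     2.902 1.7146e-04
  solve Keq expr → x = -0.01487; check Q = 5.3250e-06

Direction: reverse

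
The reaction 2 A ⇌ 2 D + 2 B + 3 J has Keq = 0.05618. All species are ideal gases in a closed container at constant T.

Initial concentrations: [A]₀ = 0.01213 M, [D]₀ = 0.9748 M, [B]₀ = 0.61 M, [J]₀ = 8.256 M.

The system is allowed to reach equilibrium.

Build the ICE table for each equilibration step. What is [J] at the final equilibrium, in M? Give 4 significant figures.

[J]_eq = 7.369 M

Q₀ = 1.3523e+06 vs Keq = 0.05618 ⇒ Q>K, reverse
Step 1:
                   A          D          B          J
  I          0.01213     0.9748       0.61      8.256
  C           0.5914    -0.5914    -0.5914     -0.887
  E           0.6035     0.3834    0.01865      7.369
  solve Keq expr → x = -0.2957; check Q = 0.05618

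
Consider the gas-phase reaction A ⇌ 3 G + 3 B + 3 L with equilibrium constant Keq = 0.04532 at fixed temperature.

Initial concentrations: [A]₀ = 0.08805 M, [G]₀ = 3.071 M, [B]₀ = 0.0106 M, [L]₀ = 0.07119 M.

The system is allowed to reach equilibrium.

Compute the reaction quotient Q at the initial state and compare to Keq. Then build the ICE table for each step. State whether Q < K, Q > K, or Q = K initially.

Q₀ = 1.4135e-07 vs Keq = 0.04532 ⇒ Q<K, forward
Step 1:
                    A           G           B           L
  Initial     0.08805       3.071      0.0106     0.07119
  Change     -0.05112      0.1534      0.1534      0.1534
  Equil       0.03693       3.224       0.164      0.2246
  solve Keq expr → x = 0.05112; check Q = 0.04532

Q₀ = 1.4135e-07; Q < K (proceeds forward)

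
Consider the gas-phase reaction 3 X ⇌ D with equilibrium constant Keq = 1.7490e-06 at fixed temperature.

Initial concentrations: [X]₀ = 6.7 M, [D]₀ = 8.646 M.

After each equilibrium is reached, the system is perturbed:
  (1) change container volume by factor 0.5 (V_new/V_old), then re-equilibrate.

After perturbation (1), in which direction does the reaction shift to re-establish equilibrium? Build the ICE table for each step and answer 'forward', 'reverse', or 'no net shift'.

Q₀ = 0.02875 vs Keq = 1.7490e-06 ⇒ Q>K, reverse
Step 1:
                  X         D
  I             6.7     8.646
  C           25.76    -8.586
  E           32.46   0.05981
  solve Keq expr → x = -8.586; check Q = 1.7490e-06
Then change container volume by factor 0.5 (V_new/V_old).
Step 2:
                  X         D
  I           64.92    0.1196
  C          -1.011    0.3369
  E           63.91    0.4565
  solve Keq expr → x = 0.3369; check Q = 1.7490e-06

Direction: forward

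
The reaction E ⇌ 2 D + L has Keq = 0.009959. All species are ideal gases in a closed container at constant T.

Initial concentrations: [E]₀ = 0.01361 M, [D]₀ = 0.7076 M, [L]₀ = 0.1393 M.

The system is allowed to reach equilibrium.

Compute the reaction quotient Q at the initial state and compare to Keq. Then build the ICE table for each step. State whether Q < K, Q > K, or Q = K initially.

Q₀ = 5.125; Q > K (proceeds reverse)

Q₀ = 5.125 vs Keq = 0.009959 ⇒ Q>K, reverse
Step 1:
                    E           D           L
  Initial     0.01361      0.7076      0.1393
  Change       0.1319     -0.2639     -0.1319
  Equil        0.1455      0.4437    0.007362
  solve Keq expr → x = -0.1319; check Q = 0.009959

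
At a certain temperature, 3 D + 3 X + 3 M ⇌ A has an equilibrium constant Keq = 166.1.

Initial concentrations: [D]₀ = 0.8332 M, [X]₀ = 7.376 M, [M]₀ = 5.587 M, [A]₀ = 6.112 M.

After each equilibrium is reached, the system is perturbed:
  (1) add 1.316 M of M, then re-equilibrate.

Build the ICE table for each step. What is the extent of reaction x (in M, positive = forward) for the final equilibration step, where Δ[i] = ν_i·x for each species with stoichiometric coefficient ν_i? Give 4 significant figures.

x = 7.7757e-04 M

Q₀ = 1.5099e-04 vs Keq = 166.1 ⇒ Q<K, forward
Step 1:
                    D           X           M           A
  Initial      0.8332       7.376       5.587       6.112
  Change      -0.8224     -0.8224     -0.8224      0.2741
  Equil       0.01081       6.554       4.765       6.386
  solve Keq expr → x = 0.2741; check Q = 166.1
Then add 1.316 M of M.
Step 2:
                    D           X           M           A
  Initial     0.01081       6.554       6.081       6.386
  Change    -0.002333   -0.002333   -0.002333  7.7757e-04
  Equil      0.008476       6.551       6.078       6.387
  solve Keq expr → x = 7.7757e-04; check Q = 166.1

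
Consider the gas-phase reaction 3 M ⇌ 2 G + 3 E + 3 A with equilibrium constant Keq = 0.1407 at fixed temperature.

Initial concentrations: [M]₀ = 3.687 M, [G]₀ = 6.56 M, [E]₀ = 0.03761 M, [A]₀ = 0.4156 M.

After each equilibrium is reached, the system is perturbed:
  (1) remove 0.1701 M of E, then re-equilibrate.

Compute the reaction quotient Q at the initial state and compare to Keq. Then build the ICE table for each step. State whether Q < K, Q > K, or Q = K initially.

Q₀ = 3.2789e-06; Q < K (proceeds forward)

Q₀ = 3.2789e-06 vs Keq = 0.1407 ⇒ Q<K, forward
Step 1:
                   M          G          E          A
  Initial      3.687       6.56    0.03761     0.4156
  Change     -0.4784      0.319     0.4784     0.4784
  Equil        3.209      6.879     0.5161      0.894
  solve Keq expr → x = 0.1595; check Q = 0.1407
Then remove 0.1701 M of E.
Step 2:
                   M          G          E          A
  Initial      3.209      6.879      0.346      0.894
  Change     -0.1005    0.06701     0.1005     0.1005
  Equil        3.108      6.946     0.4465     0.9946
  solve Keq expr → x = 0.03351; check Q = 0.1407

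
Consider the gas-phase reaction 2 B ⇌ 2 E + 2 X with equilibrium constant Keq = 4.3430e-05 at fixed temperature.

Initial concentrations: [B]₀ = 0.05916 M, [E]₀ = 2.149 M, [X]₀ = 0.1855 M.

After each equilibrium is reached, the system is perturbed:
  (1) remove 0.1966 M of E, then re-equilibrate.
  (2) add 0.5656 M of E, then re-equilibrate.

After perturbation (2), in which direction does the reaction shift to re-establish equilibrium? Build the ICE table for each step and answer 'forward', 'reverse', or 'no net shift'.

Q₀ = 45.41 vs Keq = 4.3430e-05 ⇒ Q>K, reverse
Step 1:
                  B         E         X
  init      0.05916     2.149    0.1855
  Δ          0.1847   -0.1847   -0.1847
  eq         0.2438     1.964 8.1807e-04
  solve Keq expr → x = -0.09234; check Q = 4.3430e-05
Then remove 0.1966 M of E.
Step 2:
                  B         E         X
  init       0.2438     1.768 8.1807e-04
  Δ       -9.0599e-05 9.0599e-05 9.0599e-05
  eq         0.2438     1.768 9.0867e-04
  solve Keq expr → x = 4.5300e-05; check Q = 4.3430e-05
Then add 0.5656 M of E.
Step 3:
                  B         E         X
  init       0.2438     2.333 9.0867e-04
  Δ       2.1957e-04 -2.1957e-04 -2.1957e-04
  eq          0.244     2.333 6.8910e-04
  solve Keq expr → x = -1.0978e-04; check Q = 4.3430e-05

Direction: reverse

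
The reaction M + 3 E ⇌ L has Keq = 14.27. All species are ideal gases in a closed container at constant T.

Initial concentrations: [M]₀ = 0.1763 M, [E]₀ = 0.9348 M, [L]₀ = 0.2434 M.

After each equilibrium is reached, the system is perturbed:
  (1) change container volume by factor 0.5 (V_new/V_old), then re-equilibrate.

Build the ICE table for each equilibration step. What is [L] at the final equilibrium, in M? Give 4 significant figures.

[L]_eq = 0.7819 M

Q₀ = 1.69 vs Keq = 14.27 ⇒ Q<K, forward
Step 1:
                    M           E           L
  init         0.1763      0.9348      0.2434
  Δ          -0.09288     -0.2786     0.09288
  eq          0.08342      0.6562      0.3363
  solve Keq expr → x = 0.09288; check Q = 14.27
Then change container volume by factor 0.5 (V_new/V_old).
Step 2:
                    M           E           L
  init         0.1668       1.312      0.6726
  Δ           -0.1094     -0.3281      0.1094
  eq          0.05747      0.9842      0.7819
  solve Keq expr → x = 0.1094; check Q = 14.27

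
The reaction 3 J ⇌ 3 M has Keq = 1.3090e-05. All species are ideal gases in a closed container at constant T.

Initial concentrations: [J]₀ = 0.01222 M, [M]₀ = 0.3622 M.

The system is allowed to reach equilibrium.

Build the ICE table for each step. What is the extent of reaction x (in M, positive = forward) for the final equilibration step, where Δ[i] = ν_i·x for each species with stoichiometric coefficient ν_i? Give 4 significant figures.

x = -0.1179 M

Q₀ = 2.6039e+04 vs Keq = 1.3090e-05 ⇒ Q>K, reverse
Step 1:
                  J         M
  Initial   0.01222    0.3622
  Change     0.3536   -0.3536
  Equil      0.3658  0.008621
  solve Keq expr → x = -0.1179; check Q = 1.3090e-05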